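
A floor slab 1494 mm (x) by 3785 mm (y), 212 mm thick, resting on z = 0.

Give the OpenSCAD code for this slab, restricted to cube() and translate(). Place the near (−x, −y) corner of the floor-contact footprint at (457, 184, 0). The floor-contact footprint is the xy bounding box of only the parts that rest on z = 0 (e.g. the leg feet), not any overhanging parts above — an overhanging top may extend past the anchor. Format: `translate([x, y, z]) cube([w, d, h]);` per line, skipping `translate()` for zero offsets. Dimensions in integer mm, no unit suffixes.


translate([457, 184, 0]) cube([1494, 3785, 212]);


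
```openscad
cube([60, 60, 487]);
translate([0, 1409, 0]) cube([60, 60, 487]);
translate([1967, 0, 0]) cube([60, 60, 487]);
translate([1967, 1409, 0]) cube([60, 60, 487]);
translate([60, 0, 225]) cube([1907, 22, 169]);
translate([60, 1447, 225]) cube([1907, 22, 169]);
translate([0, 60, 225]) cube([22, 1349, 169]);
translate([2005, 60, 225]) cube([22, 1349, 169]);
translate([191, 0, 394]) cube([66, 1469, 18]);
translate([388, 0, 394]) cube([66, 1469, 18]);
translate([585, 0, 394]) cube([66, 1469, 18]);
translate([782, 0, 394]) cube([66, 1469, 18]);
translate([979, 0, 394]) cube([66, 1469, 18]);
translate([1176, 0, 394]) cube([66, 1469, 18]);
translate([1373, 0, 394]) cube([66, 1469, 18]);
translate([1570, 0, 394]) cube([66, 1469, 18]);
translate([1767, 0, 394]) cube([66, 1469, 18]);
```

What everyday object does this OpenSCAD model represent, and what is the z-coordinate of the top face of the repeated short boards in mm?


A bed frame. The slat-top height is 412 mm.

Four posts, four rails, and a row of slats — a bed frame. Slats sit on the rails at z = 225 + 169 = 394; with slat thickness 18, the top is 412 mm.


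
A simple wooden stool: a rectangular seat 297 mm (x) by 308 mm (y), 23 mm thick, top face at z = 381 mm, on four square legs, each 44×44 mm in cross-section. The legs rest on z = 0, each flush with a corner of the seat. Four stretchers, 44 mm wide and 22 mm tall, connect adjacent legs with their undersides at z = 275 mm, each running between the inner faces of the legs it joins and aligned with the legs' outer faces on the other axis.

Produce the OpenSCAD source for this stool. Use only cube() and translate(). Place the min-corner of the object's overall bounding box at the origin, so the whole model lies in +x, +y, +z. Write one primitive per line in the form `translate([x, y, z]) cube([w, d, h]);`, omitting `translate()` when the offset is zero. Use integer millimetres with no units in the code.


translate([0, 0, 358]) cube([297, 308, 23]);
cube([44, 44, 358]);
translate([253, 0, 0]) cube([44, 44, 358]);
translate([0, 264, 0]) cube([44, 44, 358]);
translate([253, 264, 0]) cube([44, 44, 358]);
translate([44, 0, 275]) cube([209, 44, 22]);
translate([44, 264, 275]) cube([209, 44, 22]);
translate([0, 44, 275]) cube([44, 220, 22]);
translate([253, 44, 275]) cube([44, 220, 22]);


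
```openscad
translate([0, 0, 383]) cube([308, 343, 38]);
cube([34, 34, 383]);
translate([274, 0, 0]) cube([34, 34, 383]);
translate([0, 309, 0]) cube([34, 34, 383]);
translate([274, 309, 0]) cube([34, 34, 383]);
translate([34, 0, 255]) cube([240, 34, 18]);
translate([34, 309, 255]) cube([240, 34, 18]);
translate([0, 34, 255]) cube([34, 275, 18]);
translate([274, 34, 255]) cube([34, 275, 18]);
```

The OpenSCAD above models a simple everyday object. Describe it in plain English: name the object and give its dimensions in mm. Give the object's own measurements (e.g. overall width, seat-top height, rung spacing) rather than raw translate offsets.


A simple wooden stool: a rectangular seat 308 mm (x) by 343 mm (y), 38 mm thick, top face at z = 421 mm, on four square legs, each 34×34 mm in cross-section. The legs rest on z = 0, each flush with a corner of the seat. Four stretchers, 34 mm wide and 18 mm tall, connect adjacent legs with their undersides at z = 255 mm, each running between the inner faces of the legs it joins and aligned with the legs' outer faces on the other axis.


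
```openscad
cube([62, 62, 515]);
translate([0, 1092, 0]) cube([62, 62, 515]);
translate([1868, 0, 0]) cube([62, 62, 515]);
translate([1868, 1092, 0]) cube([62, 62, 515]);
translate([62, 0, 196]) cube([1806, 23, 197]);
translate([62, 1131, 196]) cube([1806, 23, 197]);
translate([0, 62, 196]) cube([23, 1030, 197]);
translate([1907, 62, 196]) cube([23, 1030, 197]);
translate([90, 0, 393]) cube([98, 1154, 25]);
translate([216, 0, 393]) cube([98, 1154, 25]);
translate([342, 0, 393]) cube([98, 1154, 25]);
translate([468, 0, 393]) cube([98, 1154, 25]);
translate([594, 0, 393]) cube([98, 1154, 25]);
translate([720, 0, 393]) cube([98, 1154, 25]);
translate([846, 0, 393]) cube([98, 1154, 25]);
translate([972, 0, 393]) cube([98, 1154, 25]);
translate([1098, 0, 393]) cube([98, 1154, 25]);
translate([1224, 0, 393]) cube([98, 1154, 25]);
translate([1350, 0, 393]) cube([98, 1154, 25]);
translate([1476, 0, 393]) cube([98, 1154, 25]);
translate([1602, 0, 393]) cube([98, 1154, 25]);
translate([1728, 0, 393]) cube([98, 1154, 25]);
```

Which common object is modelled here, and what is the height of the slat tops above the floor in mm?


A bed frame. The slat-top height is 418 mm.

Four posts, four rails, and a row of slats — a bed frame. Slats sit on the rails at z = 196 + 197 = 393; with slat thickness 25, the top is 418 mm.


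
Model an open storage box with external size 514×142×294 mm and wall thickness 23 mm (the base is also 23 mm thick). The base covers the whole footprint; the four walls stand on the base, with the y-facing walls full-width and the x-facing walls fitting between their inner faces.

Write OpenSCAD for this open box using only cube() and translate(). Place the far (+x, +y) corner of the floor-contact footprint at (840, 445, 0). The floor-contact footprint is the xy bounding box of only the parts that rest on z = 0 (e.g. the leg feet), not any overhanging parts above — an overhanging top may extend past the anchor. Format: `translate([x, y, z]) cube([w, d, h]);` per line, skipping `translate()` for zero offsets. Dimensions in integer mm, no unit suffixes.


translate([326, 303, 0]) cube([514, 142, 23]);
translate([326, 303, 23]) cube([514, 23, 271]);
translate([326, 422, 23]) cube([514, 23, 271]);
translate([326, 326, 23]) cube([23, 96, 271]);
translate([817, 326, 23]) cube([23, 96, 271]);


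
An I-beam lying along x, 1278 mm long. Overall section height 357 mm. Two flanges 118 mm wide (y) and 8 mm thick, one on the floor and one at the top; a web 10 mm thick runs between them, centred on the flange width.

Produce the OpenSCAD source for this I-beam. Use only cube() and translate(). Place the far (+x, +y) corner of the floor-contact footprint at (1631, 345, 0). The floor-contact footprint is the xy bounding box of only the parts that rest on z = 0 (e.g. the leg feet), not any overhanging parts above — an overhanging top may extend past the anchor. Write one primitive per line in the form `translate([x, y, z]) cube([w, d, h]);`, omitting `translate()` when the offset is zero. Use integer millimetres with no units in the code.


translate([353, 227, 0]) cube([1278, 118, 8]);
translate([353, 281, 8]) cube([1278, 10, 341]);
translate([353, 227, 349]) cube([1278, 118, 8]);


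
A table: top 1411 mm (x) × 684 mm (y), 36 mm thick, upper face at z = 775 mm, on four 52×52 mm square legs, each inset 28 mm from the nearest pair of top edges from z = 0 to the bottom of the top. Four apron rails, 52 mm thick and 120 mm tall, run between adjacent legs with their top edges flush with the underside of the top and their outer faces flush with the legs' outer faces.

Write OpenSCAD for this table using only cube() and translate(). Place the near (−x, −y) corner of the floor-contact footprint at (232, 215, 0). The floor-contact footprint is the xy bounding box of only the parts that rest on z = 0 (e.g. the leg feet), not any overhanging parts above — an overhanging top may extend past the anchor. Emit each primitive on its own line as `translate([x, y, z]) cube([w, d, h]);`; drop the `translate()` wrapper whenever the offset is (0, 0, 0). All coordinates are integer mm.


// leg_h = 775 - 36 = 739
// apron z = 739 - 120 = 619
translate([204, 187, 739]) cube([1411, 684, 36]);
translate([232, 215, 0]) cube([52, 52, 739]);
translate([1535, 215, 0]) cube([52, 52, 739]);
translate([232, 791, 0]) cube([52, 52, 739]);
translate([1535, 791, 0]) cube([52, 52, 739]);
translate([284, 215, 619]) cube([1251, 52, 120]);
translate([284, 791, 619]) cube([1251, 52, 120]);
translate([232, 267, 619]) cube([52, 524, 120]);
translate([1535, 267, 619]) cube([52, 524, 120]);


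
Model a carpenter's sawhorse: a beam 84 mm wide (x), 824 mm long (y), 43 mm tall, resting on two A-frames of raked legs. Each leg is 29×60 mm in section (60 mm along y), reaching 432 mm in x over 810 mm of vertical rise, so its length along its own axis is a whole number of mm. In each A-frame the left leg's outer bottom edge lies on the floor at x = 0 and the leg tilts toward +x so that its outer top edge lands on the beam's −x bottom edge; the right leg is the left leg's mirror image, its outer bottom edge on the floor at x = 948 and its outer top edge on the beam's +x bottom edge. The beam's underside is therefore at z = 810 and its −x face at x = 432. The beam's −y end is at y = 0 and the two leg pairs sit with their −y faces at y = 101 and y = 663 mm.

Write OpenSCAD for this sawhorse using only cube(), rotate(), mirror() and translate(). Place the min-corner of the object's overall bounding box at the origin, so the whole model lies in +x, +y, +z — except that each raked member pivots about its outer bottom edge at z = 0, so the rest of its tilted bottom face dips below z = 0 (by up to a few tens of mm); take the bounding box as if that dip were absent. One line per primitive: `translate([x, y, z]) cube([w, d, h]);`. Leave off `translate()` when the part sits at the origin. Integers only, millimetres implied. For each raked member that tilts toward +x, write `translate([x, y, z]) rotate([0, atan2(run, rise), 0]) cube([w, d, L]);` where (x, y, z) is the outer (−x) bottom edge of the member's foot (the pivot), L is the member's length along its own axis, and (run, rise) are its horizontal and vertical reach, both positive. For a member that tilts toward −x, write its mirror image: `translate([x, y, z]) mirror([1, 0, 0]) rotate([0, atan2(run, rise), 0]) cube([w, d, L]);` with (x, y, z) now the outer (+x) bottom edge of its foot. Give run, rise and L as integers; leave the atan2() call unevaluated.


translate([432, 0, 810]) cube([84, 824, 43]);
translate([0, 101, 0]) rotate([0, atan2(432, 810), 0]) cube([29, 60, 918]);
translate([948, 101, 0]) mirror([1, 0, 0]) rotate([0, atan2(432, 810), 0]) cube([29, 60, 918]);
translate([0, 663, 0]) rotate([0, atan2(432, 810), 0]) cube([29, 60, 918]);
translate([948, 663, 0]) mirror([1, 0, 0]) rotate([0, atan2(432, 810), 0]) cube([29, 60, 918]);


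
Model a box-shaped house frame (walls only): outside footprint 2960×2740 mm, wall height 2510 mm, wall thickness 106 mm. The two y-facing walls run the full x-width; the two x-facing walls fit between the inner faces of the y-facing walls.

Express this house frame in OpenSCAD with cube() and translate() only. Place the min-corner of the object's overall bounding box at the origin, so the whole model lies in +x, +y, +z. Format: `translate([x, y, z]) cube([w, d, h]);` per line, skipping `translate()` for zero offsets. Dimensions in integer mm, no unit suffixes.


cube([2960, 106, 2510]);
translate([0, 2634, 0]) cube([2960, 106, 2510]);
translate([0, 106, 0]) cube([106, 2528, 2510]);
translate([2854, 106, 0]) cube([106, 2528, 2510]);


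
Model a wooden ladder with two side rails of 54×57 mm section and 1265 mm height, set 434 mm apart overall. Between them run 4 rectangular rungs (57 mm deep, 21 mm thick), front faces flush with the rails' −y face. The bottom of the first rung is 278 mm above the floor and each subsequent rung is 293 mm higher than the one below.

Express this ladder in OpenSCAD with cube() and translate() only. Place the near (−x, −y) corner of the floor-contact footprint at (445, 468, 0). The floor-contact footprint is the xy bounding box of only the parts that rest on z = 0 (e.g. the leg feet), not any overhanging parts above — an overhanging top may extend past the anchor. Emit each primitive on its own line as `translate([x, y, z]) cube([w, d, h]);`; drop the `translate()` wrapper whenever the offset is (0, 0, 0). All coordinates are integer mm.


translate([445, 468, 0]) cube([54, 57, 1265]);
translate([825, 468, 0]) cube([54, 57, 1265]);
translate([499, 468, 278]) cube([326, 57, 21]);
translate([499, 468, 571]) cube([326, 57, 21]);
translate([499, 468, 864]) cube([326, 57, 21]);
translate([499, 468, 1157]) cube([326, 57, 21]);


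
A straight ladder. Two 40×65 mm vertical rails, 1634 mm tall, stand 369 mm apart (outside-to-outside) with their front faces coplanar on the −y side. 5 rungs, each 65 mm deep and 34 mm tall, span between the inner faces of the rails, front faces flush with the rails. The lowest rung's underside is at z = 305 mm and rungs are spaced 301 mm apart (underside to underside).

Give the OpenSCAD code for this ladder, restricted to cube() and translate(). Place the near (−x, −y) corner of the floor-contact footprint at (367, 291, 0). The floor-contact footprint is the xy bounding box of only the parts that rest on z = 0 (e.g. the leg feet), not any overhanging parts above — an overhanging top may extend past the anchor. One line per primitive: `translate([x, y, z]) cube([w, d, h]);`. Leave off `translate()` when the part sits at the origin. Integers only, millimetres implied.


translate([367, 291, 0]) cube([40, 65, 1634]);
translate([696, 291, 0]) cube([40, 65, 1634]);
translate([407, 291, 305]) cube([289, 65, 34]);
translate([407, 291, 606]) cube([289, 65, 34]);
translate([407, 291, 907]) cube([289, 65, 34]);
translate([407, 291, 1208]) cube([289, 65, 34]);
translate([407, 291, 1509]) cube([289, 65, 34]);


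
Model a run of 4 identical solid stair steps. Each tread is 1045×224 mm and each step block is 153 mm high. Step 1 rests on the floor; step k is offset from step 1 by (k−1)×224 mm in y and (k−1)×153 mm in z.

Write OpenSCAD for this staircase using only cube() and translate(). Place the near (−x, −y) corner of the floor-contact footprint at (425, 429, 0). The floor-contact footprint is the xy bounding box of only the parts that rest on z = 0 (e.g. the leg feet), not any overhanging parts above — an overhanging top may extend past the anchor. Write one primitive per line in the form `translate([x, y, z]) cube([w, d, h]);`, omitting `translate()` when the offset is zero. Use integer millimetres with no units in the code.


translate([425, 429, 0]) cube([1045, 224, 153]);
translate([425, 653, 153]) cube([1045, 224, 153]);
translate([425, 877, 306]) cube([1045, 224, 153]);
translate([425, 1101, 459]) cube([1045, 224, 153]);


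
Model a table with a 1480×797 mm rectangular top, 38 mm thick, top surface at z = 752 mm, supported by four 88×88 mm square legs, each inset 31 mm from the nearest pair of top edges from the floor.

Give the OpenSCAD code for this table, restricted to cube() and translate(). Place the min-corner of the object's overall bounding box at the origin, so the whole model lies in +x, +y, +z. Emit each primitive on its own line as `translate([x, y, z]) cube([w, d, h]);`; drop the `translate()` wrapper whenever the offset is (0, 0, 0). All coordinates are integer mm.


translate([0, 0, 714]) cube([1480, 797, 38]);
translate([31, 31, 0]) cube([88, 88, 714]);
translate([1361, 31, 0]) cube([88, 88, 714]);
translate([31, 678, 0]) cube([88, 88, 714]);
translate([1361, 678, 0]) cube([88, 88, 714]);


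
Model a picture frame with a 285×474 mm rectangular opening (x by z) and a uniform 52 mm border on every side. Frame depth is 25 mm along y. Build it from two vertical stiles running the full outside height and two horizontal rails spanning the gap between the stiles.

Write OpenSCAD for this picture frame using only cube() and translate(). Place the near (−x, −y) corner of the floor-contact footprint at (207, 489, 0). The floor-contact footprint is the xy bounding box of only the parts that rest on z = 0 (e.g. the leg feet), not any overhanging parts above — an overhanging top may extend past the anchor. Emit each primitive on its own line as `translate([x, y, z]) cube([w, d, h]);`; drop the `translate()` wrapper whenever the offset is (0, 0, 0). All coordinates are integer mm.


translate([207, 489, 0]) cube([52, 25, 578]);
translate([544, 489, 0]) cube([52, 25, 578]);
translate([259, 489, 0]) cube([285, 25, 52]);
translate([259, 489, 526]) cube([285, 25, 52]);


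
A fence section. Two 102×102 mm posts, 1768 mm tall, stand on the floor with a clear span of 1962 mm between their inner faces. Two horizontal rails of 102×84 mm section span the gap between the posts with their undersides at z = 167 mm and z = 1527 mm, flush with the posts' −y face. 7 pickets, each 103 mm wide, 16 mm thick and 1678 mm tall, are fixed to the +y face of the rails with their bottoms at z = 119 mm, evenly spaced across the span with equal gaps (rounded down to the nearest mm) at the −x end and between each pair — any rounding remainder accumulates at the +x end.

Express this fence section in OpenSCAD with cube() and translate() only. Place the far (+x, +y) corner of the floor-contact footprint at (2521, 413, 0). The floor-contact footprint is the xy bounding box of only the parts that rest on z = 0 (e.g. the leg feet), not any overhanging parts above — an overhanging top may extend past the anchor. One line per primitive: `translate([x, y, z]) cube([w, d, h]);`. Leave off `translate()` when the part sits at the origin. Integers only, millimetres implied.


translate([355, 311, 0]) cube([102, 102, 1768]);
translate([2419, 311, 0]) cube([102, 102, 1768]);
translate([457, 311, 167]) cube([1962, 102, 84]);
translate([457, 311, 1527]) cube([1962, 102, 84]);
translate([612, 413, 119]) cube([103, 16, 1678]);
translate([870, 413, 119]) cube([103, 16, 1678]);
translate([1128, 413, 119]) cube([103, 16, 1678]);
translate([1386, 413, 119]) cube([103, 16, 1678]);
translate([1644, 413, 119]) cube([103, 16, 1678]);
translate([1902, 413, 119]) cube([103, 16, 1678]);
translate([2160, 413, 119]) cube([103, 16, 1678]);


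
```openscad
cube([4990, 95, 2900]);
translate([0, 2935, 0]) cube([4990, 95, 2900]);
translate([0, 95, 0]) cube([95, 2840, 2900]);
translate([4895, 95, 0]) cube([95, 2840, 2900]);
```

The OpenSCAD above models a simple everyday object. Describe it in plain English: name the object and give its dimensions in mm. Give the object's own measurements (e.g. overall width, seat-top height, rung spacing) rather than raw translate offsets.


The wall frame of a small rectangular building: four walls, each 2900 mm tall and 95 mm thick, enclosing a footprint 4990 mm (x) by 3030 mm (y) outside-to-outside, with no floor or roof. The front and back walls (the −y and +y sides) span the full width; the two side walls fit between them.


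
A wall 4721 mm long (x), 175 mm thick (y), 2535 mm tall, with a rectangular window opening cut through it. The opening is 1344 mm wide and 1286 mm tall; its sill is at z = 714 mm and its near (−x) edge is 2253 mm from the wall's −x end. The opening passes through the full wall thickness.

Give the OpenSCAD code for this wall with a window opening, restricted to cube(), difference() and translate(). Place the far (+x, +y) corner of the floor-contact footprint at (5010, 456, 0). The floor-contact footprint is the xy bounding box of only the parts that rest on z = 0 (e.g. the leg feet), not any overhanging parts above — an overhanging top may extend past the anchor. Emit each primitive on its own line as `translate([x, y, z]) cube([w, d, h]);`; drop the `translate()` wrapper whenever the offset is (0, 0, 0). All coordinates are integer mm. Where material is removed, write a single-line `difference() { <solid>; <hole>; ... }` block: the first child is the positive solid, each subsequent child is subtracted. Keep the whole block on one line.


difference() { translate([289, 281, 0]) cube([4721, 175, 2535]); translate([2542, 281, 714]) cube([1344, 175, 1286]); }


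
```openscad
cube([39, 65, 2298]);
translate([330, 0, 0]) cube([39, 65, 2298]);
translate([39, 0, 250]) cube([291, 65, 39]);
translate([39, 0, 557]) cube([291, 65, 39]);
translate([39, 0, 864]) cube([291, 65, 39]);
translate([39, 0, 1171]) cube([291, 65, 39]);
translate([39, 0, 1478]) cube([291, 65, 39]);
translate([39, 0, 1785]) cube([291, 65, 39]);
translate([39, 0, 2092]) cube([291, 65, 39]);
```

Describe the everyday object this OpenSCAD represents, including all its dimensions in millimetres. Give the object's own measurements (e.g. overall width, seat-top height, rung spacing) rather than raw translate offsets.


A straight ladder. Two 39×65 mm vertical rails, 2298 mm tall, stand 369 mm apart (outside-to-outside) with their front faces coplanar on the −y side. 7 rungs, each 65 mm deep and 39 mm tall, span between the inner faces of the rails, front faces flush with the rails. The lowest rung's underside is at z = 250 mm and rungs are spaced 307 mm apart (underside to underside).


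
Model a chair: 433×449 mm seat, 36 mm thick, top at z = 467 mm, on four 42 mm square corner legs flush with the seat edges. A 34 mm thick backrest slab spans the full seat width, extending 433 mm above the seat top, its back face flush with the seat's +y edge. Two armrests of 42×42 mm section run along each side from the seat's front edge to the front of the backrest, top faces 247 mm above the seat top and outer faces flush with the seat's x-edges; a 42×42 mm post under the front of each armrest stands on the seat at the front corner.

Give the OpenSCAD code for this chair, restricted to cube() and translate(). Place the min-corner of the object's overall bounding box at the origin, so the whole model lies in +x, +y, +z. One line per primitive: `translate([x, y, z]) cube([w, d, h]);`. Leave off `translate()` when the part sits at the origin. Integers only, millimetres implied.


translate([0, 0, 431]) cube([433, 449, 36]);
cube([42, 42, 431]);
translate([391, 0, 0]) cube([42, 42, 431]);
translate([0, 407, 0]) cube([42, 42, 431]);
translate([391, 407, 0]) cube([42, 42, 431]);
translate([0, 415, 467]) cube([433, 34, 433]);
translate([0, 0, 672]) cube([42, 415, 42]);
translate([391, 0, 672]) cube([42, 415, 42]);
translate([0, 0, 467]) cube([42, 42, 205]);
translate([391, 0, 467]) cube([42, 42, 205]);


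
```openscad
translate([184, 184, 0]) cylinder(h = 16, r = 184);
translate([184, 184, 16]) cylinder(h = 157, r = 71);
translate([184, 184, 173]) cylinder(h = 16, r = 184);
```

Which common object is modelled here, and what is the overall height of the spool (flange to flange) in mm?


A spool. The overall height is 189 mm.

Three coaxial cylinders, large–small–large — a spool. Two 16 mm flanges and a 157 mm core give 16 + 157 + 16 = 189 mm.


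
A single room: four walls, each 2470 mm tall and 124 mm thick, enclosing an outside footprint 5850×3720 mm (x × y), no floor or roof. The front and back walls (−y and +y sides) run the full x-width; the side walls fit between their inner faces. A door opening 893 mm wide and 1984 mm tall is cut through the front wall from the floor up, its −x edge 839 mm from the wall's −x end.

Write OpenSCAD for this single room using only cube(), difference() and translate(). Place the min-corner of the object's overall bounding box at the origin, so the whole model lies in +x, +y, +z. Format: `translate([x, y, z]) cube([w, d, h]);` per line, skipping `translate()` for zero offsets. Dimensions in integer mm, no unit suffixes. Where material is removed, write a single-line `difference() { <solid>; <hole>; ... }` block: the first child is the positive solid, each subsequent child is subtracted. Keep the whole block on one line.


difference() { cube([5850, 124, 2470]); translate([839, 0, 0]) cube([893, 124, 1984]); }
translate([0, 3596, 0]) cube([5850, 124, 2470]);
translate([0, 124, 0]) cube([124, 3472, 2470]);
translate([5726, 124, 0]) cube([124, 3472, 2470]);


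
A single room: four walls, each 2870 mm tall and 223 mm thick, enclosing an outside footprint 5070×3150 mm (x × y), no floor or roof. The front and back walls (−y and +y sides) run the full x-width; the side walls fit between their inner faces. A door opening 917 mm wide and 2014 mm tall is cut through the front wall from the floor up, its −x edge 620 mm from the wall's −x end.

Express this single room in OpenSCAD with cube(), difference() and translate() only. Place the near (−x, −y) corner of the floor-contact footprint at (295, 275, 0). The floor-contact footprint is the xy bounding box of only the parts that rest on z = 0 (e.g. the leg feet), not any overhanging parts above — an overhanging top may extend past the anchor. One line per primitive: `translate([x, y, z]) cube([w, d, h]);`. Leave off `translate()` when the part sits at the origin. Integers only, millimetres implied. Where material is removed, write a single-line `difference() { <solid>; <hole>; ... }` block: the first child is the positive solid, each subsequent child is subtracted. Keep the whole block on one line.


difference() { translate([295, 275, 0]) cube([5070, 223, 2870]); translate([915, 275, 0]) cube([917, 223, 2014]); }
translate([295, 3202, 0]) cube([5070, 223, 2870]);
translate([295, 498, 0]) cube([223, 2704, 2870]);
translate([5142, 498, 0]) cube([223, 2704, 2870]);


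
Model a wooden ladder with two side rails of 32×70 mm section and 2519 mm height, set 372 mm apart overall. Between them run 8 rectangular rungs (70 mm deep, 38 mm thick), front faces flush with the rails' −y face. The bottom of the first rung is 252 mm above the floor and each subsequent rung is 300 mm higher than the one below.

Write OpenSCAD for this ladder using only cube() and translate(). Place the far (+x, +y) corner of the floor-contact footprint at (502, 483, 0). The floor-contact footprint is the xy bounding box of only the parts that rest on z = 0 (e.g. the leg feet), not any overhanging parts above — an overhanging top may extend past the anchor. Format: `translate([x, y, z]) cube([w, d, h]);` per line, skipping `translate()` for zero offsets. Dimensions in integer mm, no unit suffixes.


// rung span = 372 - 2*32 = 308
// rung[k] z = 252 + k*300
translate([130, 413, 0]) cube([32, 70, 2519]);
translate([470, 413, 0]) cube([32, 70, 2519]);
translate([162, 413, 252]) cube([308, 70, 38]);
translate([162, 413, 552]) cube([308, 70, 38]);
translate([162, 413, 852]) cube([308, 70, 38]);
translate([162, 413, 1152]) cube([308, 70, 38]);
translate([162, 413, 1452]) cube([308, 70, 38]);
translate([162, 413, 1752]) cube([308, 70, 38]);
translate([162, 413, 2052]) cube([308, 70, 38]);
translate([162, 413, 2352]) cube([308, 70, 38]);


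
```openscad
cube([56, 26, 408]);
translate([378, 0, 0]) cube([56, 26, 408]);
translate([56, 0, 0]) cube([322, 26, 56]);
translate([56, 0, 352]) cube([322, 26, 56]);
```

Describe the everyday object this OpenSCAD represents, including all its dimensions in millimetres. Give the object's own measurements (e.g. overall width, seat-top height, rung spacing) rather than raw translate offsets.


A rectangular picture frame lying in the x–z plane (depth along y). The opening is 322 mm wide (x) by 296 mm tall (z), surrounded by a border 56 mm wide on all four sides. The frame is 26 mm deep and is made of two full-height vertical stiles with two horizontal rails fitted between them.


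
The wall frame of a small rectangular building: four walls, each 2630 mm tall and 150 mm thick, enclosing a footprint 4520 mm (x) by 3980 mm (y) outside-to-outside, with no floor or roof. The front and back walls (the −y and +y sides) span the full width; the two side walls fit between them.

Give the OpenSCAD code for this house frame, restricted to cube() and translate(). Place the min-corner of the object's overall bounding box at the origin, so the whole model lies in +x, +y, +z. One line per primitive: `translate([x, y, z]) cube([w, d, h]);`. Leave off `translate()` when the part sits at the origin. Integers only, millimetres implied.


cube([4520, 150, 2630]);
translate([0, 3830, 0]) cube([4520, 150, 2630]);
translate([0, 150, 0]) cube([150, 3680, 2630]);
translate([4370, 150, 0]) cube([150, 3680, 2630]);


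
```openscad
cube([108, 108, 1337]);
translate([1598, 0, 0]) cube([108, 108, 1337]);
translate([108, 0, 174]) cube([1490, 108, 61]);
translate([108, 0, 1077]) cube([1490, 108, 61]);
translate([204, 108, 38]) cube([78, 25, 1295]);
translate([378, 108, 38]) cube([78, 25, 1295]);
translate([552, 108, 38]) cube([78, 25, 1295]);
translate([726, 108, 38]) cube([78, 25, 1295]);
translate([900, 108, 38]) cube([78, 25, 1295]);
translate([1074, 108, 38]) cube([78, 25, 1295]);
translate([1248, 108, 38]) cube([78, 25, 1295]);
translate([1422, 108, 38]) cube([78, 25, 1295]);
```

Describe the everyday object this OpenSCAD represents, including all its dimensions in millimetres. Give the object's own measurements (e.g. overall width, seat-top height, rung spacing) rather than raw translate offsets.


A fence section. Two 108×108 mm posts, 1337 mm tall, stand on the floor with a clear span of 1490 mm between their inner faces. Two horizontal rails of 108×61 mm section span the gap between the posts with their undersides at z = 174 mm and z = 1077 mm, flush with the posts' −y face. 8 pickets, each 78 mm wide, 25 mm thick and 1295 mm tall, are fixed to the +y face of the rails with their bottoms at z = 38 mm, spaced across the span with a 96 mm gap after the −x post and between neighbouring pickets, with 98 mm left before the +x post.


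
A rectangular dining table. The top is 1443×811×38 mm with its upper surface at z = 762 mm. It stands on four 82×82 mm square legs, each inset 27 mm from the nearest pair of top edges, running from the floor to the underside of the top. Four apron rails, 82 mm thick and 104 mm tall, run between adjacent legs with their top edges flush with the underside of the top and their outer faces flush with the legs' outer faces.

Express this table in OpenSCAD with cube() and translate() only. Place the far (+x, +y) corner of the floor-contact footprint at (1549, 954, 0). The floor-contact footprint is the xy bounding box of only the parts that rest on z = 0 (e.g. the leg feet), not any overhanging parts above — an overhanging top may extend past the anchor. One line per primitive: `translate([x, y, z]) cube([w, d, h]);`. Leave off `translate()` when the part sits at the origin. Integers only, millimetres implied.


translate([133, 170, 724]) cube([1443, 811, 38]);
translate([160, 197, 0]) cube([82, 82, 724]);
translate([1467, 197, 0]) cube([82, 82, 724]);
translate([160, 872, 0]) cube([82, 82, 724]);
translate([1467, 872, 0]) cube([82, 82, 724]);
translate([242, 197, 620]) cube([1225, 82, 104]);
translate([242, 872, 620]) cube([1225, 82, 104]);
translate([160, 279, 620]) cube([82, 593, 104]);
translate([1467, 279, 620]) cube([82, 593, 104]);


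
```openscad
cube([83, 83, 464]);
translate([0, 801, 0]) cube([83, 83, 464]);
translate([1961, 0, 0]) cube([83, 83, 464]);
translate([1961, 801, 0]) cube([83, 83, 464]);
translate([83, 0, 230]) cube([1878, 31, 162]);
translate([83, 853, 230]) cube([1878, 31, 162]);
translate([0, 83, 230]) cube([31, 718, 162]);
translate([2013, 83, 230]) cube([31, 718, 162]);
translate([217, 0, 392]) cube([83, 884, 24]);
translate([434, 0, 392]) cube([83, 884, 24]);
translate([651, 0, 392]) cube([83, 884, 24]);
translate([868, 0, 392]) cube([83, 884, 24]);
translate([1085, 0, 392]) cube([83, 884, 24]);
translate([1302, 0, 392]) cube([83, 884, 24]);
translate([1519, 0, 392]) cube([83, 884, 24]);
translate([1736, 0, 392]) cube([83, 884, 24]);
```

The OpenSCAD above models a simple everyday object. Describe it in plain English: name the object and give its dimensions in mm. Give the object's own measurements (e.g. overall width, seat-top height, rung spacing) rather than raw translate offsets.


A bed frame 2044 mm long (x) by 884 mm wide (y). Four 83×83 mm corner posts, 464 mm tall, at the corners of the footprint. Four rails of 31 mm thickness and 162 mm height run between adjacent posts with their undersides at z = 230 mm, their outer faces flush with the outside of the frame (the two x-running rails run between the posts' inner faces; the two y-running rails run between the posts' inner faces). 8 slats, each 83 mm wide (x) and 24 mm thick, lie across the top of the two x-running rails, running the full 884 mm width of the frame in y; along x they sit between the end posts with a 134 mm gap after the −x posts and between neighbouring slats, leaving 142 mm before the +x posts.


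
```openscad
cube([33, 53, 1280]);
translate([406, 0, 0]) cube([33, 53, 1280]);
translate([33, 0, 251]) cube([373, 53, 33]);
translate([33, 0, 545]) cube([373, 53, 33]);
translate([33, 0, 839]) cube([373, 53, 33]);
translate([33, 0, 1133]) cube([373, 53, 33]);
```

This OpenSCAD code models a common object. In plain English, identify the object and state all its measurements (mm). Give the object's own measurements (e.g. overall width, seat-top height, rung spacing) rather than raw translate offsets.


A straight ladder. Two 33×53 mm vertical rails, 1280 mm tall, stand 439 mm apart (outside-to-outside) with their front faces coplanar on the −y side. 4 rungs, each 53 mm deep and 33 mm tall, span between the inner faces of the rails, front faces flush with the rails. The lowest rung's underside is at z = 251 mm and rungs are spaced 294 mm apart (underside to underside).


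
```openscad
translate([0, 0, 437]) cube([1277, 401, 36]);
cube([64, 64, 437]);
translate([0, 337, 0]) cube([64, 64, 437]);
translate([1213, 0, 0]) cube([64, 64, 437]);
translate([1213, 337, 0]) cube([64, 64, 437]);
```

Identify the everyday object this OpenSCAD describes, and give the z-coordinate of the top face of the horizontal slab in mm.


A bench. The seat-top height is 473 mm.

A long slab on four corner posts — a bench. The slab sits at z = 437 with thickness 36, so the top is 437 + 36 = 473 mm.


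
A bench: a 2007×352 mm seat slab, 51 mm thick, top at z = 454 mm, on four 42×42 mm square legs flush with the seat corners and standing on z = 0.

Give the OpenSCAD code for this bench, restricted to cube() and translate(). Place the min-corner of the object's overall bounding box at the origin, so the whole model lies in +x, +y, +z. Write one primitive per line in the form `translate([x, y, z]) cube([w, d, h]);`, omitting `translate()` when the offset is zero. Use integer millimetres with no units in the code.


translate([0, 0, 403]) cube([2007, 352, 51]);
cube([42, 42, 403]);
translate([0, 310, 0]) cube([42, 42, 403]);
translate([1965, 0, 0]) cube([42, 42, 403]);
translate([1965, 310, 0]) cube([42, 42, 403]);


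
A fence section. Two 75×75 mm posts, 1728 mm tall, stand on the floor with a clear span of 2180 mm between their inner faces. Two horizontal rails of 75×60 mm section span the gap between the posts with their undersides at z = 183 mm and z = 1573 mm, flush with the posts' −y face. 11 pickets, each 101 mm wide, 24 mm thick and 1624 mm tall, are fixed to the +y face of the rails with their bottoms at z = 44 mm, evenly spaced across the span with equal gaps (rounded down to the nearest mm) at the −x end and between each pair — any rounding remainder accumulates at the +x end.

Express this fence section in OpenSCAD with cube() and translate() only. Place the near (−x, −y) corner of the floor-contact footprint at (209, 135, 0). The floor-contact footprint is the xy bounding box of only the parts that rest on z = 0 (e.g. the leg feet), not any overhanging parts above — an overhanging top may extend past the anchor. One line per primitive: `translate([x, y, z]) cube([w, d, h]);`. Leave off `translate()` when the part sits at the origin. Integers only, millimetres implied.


translate([209, 135, 0]) cube([75, 75, 1728]);
translate([2464, 135, 0]) cube([75, 75, 1728]);
translate([284, 135, 183]) cube([2180, 75, 60]);
translate([284, 135, 1573]) cube([2180, 75, 60]);
translate([373, 210, 44]) cube([101, 24, 1624]);
translate([563, 210, 44]) cube([101, 24, 1624]);
translate([753, 210, 44]) cube([101, 24, 1624]);
translate([943, 210, 44]) cube([101, 24, 1624]);
translate([1133, 210, 44]) cube([101, 24, 1624]);
translate([1323, 210, 44]) cube([101, 24, 1624]);
translate([1513, 210, 44]) cube([101, 24, 1624]);
translate([1703, 210, 44]) cube([101, 24, 1624]);
translate([1893, 210, 44]) cube([101, 24, 1624]);
translate([2083, 210, 44]) cube([101, 24, 1624]);
translate([2273, 210, 44]) cube([101, 24, 1624]);


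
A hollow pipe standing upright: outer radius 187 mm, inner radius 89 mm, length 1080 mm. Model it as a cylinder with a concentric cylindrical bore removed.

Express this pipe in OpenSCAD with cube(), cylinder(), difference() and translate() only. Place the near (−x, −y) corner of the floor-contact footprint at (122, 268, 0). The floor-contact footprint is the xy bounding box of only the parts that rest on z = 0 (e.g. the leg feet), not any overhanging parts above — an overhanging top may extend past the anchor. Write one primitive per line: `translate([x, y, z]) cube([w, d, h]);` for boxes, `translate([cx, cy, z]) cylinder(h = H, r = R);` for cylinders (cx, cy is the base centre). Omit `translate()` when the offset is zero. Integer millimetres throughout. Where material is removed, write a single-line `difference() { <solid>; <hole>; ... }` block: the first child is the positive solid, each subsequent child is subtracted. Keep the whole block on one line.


difference() { translate([309, 455, 0]) cylinder(h = 1080, r = 187); translate([309, 455, 0]) cylinder(h = 1080, r = 89); }


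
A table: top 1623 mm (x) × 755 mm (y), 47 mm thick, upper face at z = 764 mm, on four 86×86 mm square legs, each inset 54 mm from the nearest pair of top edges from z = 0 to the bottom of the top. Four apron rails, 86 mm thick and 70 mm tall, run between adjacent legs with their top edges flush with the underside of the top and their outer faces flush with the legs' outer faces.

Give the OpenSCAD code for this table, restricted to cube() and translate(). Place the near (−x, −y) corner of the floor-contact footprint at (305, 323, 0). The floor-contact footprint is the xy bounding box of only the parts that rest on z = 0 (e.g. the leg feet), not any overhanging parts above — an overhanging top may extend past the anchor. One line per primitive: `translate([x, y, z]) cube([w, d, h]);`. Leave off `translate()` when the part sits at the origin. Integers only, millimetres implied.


translate([251, 269, 717]) cube([1623, 755, 47]);
translate([305, 323, 0]) cube([86, 86, 717]);
translate([1734, 323, 0]) cube([86, 86, 717]);
translate([305, 884, 0]) cube([86, 86, 717]);
translate([1734, 884, 0]) cube([86, 86, 717]);
translate([391, 323, 647]) cube([1343, 86, 70]);
translate([391, 884, 647]) cube([1343, 86, 70]);
translate([305, 409, 647]) cube([86, 475, 70]);
translate([1734, 409, 647]) cube([86, 475, 70]);


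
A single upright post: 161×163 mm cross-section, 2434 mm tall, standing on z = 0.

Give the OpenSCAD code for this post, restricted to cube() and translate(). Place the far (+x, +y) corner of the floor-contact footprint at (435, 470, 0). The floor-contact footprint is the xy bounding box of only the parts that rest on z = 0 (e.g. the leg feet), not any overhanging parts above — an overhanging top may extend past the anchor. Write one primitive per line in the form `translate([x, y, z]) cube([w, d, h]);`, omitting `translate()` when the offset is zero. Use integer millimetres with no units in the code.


translate([274, 307, 0]) cube([161, 163, 2434]);


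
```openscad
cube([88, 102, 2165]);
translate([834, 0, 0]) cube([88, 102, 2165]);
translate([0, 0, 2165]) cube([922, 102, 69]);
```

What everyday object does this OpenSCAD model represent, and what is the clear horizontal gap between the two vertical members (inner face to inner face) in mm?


A door frame. The clear opening width is 746 mm.

Two 2165 mm tall posts with a header on top — a door frame. The left jamb is 88 mm wide at x = 0; the right jamb starts at x = 834. The clear opening is 834 − 88 = 746 mm.
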